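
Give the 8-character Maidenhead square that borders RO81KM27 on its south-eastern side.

RO81km36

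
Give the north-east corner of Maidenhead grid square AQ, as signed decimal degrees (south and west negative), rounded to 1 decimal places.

80.0, -160.0

Field A=0, Q=16: +0·20° lon, +16·10° lat → SW at lon -180°, lat 70°.
Cell spans 20° lon × 10° lat. NE corner is SW corner plus one full cell.
latitude 80.0, longitude -160.0.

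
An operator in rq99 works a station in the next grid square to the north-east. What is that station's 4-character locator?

AR00

Longitude square 9; +1 → 10, wraps to 0, carry into field.
Longitude field R = 17; +1 → 18, wraps to 0 = A, wrapping around the antimeridian.
Latitude square 9; +1 → 10, wraps to 0, carry into field.
Latitude field Q = 16; +1 → 17 = R.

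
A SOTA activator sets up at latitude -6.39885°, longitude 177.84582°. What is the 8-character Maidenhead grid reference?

Add 180° to longitude and 90° to latitude: 357.84582, 83.60115.
Field: lon ⌊357.84582/20⌋ = 17 → R; lat ⌊83.60115/10⌋ = 8 → I.
Square: lon ⌊17.84582/2⌋ = 8; lat ⌊3.60115/1⌋ = 3.
Subsquare: lon ⌊1.84582/0.0833333⌋ = 22 → w; lat ⌊0.60115/0.0416667⌋ = 14 → o.
Extended square: lon ⌊0.01249/0.00833333⌋ = 1; lat ⌊0.01782/0.00416667⌋ = 4.

RI83wo14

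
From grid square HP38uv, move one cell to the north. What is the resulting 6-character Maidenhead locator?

HP38uw

Latitude subsquare v = 21; +1 → 22 = w.
The longitude characters are unchanged.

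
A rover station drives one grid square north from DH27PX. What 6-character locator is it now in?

DH28pa

Latitude subsquare x = 23; +1 → 24, wraps to 0 = a, carry into square.
Latitude square 7; +1 → 8.
The longitude characters are unchanged.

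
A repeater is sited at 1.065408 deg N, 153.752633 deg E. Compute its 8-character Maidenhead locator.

QJ61vb05

Add 180° to longitude and 90° to latitude: 333.75263, 91.06541.
Field: 333.75263/20 → 16 → Q, 91.06541/10 → 9 → J; chars QJ.
Square: 13.75263/2 → 6, 1.06541/1 → 1; chars 61.
Subsquare: 1.75263/0.0833333 → 21 → v, 0.06541/0.0416667 → 1 → b; chars vb.
Extended square: 0.00263/0.00833333 → 0, 0.02374/0.00416667 → 5; chars 05.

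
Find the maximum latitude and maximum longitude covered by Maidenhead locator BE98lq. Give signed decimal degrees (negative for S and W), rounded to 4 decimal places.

-41.2917, -141.0000

Field B=1, E=4: +1·20° lon, +4·10° lat → SW at lon -160°, lat -50°.
Square 9, 8: +9·2° lon, +8·1° lat → SW at lon -142°, lat -42°.
Subsquare l=11, q=16: +11·0.0833333° lon, +16·0.0416667° lat → SW at lon -141.083°, lat -41.3333°.
Cell spans 0.0833333° lon × 0.0416667° lat. NE corner is SW corner plus one full cell.
latitude -41.2917, longitude -141.0000.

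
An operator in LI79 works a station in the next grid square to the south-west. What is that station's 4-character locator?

LI68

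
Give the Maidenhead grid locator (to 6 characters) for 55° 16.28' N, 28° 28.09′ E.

KO45fg

Add 180° to longitude and 90° to latitude: 208.4682, 145.2713.
Field: 208.4682/20 → 10 → K, 145.2713/10 → 14 → O; chars KO.
Square: 8.4682/2 → 4, 5.2713/1 → 5; chars 45.
Subsquare: 0.4682/0.0833333 → 5 → f, 0.2713/0.0416667 → 6 → g; chars fg.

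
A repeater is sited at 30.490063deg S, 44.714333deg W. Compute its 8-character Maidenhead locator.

GF79pm42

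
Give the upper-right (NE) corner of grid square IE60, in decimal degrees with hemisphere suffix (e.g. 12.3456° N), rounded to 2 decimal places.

49.00° S, 6.00° W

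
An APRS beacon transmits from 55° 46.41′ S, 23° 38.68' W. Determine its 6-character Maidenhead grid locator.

HD84ef

Offset from 180°W / 90°S: lon 156.3553°, lat 34.2265°.
Field: lon ⌊156.3553/20⌋ = 7 → H; lat ⌊34.2265/10⌋ = 3 → D.
Square: lon ⌊16.3553/2⌋ = 8; lat ⌊4.2265/1⌋ = 4.
Subsquare: lon ⌊0.3553/0.0833333⌋ = 4 → e; lat ⌊0.2265/0.0416667⌋ = 5 → f.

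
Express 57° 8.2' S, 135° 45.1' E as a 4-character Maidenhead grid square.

Shift to the Maidenhead origin (180°W, 90°S): lon 315.75, lat 32.86.
Field: lon ⌊315.75/20⌋ = 15 → P; lat ⌊32.86/10⌋ = 3 → D.
Square: lon ⌊15.75/2⌋ = 7; lat ⌊2.86/1⌋ = 2.

PD72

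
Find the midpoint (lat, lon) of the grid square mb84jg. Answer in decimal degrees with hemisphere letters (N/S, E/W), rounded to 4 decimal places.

Field M=12, B=1: +12·20° lon, +1·10° lat → SW at lon 60°, lat -80°.
Square 8, 4: +8·2° lon, +4·1° lat → SW at lon 76°, lat -76°.
Subsquare j=9, g=6: +9·0.0833333° lon, +6·0.0416667° lat → SW at lon 76.75°, lat -75.75°.
Cell spans 0.0833333° lon × 0.0416667° lat. Centre is SW corner plus half of each.
latitude 75.7292° S, longitude 76.7917° E.

75.7292° S, 76.7917° E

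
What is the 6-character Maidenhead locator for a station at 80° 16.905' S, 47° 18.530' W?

GA69ir

Offset from 180°W / 90°S: lon 132.6912°, lat 9.7182°.
Field: lon ⌊132.6912/20⌋ = 6 → G; lat ⌊9.7182/10⌋ = 0 → A.
Square: lon ⌊12.6912/2⌋ = 6; lat ⌊9.7182/1⌋ = 9.
Subsquare: lon ⌊0.6912/0.0833333⌋ = 8 → i; lat ⌊0.7182/0.0416667⌋ = 17 → r.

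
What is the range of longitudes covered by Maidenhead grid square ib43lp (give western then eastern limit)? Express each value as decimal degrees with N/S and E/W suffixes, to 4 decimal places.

11.0833° W, 11.0000° W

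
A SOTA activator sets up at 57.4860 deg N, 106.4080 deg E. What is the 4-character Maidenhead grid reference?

OO37

Offset from 180°W / 90°S: lon 286.41°, lat 147.49°.
Field: lon ⌊286.41/20⌋ = 14 → O; lat ⌊147.49/10⌋ = 14 → O.
Square: lon ⌊6.41/2⌋ = 3; lat ⌊7.49/1⌋ = 7.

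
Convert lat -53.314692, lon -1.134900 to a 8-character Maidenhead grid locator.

ID96kq34

Add 180° to longitude and 90° to latitude: 178.86510, 36.68531.
Field: 178.86510/20 → 8 → I, 36.68531/10 → 3 → D; chars ID.
Square: 18.86510/2 → 9, 6.68531/1 → 6; chars 96.
Subsquare: 0.86510/0.0833333 → 10 → k, 0.68531/0.0416667 → 16 → q; chars kq.
Extended square: 0.03177/0.00833333 → 3, 0.01864/0.00416667 → 4; chars 34.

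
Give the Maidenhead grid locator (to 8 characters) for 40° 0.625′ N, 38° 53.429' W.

Add 180° to longitude and 90° to latitude: 141.10952, 130.01042.
Field: 141.10952/20 → 7 → H, 130.01042/10 → 13 → N; chars HN.
Square: 1.10952/2 → 0, 0.01042/1 → 0; chars 00.
Subsquare: 1.10952/0.0833333 → 13 → n, 0.01042/0.0416667 → 0 → a; chars na.
Extended square: 0.02618/0.00833333 → 3, 0.01042/0.00416667 → 2; chars 32.

HN00na32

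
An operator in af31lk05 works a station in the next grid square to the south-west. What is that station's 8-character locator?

Longitude extended square 0; −1 → -1, wraps to 9, carry into subsquare.
Longitude subsquare l = 11; −1 → 10 = k.
Latitude extended square 5; −1 → 4.

AF31kk94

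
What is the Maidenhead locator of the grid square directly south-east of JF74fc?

JF74gb

Longitude subsquare f = 5; +1 → 6 = g.
Latitude subsquare c = 2; −1 → 1 = b.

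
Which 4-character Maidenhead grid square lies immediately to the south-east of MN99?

NN08

Longitude square 9; +1 → 10, wraps to 0, carry into field.
Longitude field M = 12; +1 → 13 = N.
Latitude square 9; −1 → 8.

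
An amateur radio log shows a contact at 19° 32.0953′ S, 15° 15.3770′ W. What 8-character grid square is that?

Add 180° to longitude and 90° to latitude: 164.74372, 70.46508.
Field: 164.74372/20 → 8 → I, 70.46508/10 → 7 → H; chars IH.
Square: 4.74372/2 → 2, 0.46508/1 → 0; chars 20.
Subsquare: 0.74372/0.0833333 → 8 → i, 0.46508/0.0416667 → 11 → l; chars il.
Extended square: 0.07705/0.00833333 → 9, 0.00675/0.00416667 → 1; chars 91.

IH20il91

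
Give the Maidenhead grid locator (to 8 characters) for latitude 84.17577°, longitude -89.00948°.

Shift to the Maidenhead origin (180°W, 90°S): lon 90.99052, lat 174.17577.
Field (20°×10°, letters A–R): lon ⌊90.99052/20⌋ = 4 → E; lat ⌊174.17577/10⌋ = 17 → R.
Square (2°×1°, digits 0–9): lon ⌊10.99052/2⌋ = 5; lat ⌊4.17577/1⌋ = 4.
Subsquare (5′×2.5′, letters a–x): lon ⌊0.99052/0.0833333⌋ = 11 → l; lat ⌊0.17577/0.0416667⌋ = 4 → e.
Extended square (30″×15″, digits 0–9): lon ⌊0.07385/0.00833333⌋ = 8; lat ⌊0.00910/0.00416667⌋ = 2.

ER54le82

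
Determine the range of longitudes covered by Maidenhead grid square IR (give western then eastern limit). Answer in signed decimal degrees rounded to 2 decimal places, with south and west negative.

-20.00, 0.00

Field I=8, R=17: +8·20° lon, +17·10° lat → SW at lon -20°, lat 80°.
Cell spans 20° lon × 10° lat.
west -20.00, east 0.00.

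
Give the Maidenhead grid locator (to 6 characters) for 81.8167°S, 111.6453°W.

DA48ee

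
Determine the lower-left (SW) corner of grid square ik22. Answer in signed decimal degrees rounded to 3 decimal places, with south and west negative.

Field I=8, K=10: +8·20° lon, +10·10° lat → SW at lon -20°, lat 10°.
Square 2, 2: +2·2° lon, +2·1° lat → SW at lon -16°, lat 12°.
latitude 12.000, longitude -16.000.

12.000, -16.000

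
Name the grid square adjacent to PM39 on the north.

PN30

Latitude square 9; +1 → 10, wraps to 0, carry into field.
Latitude field M = 12; +1 → 13 = N.
The longitude characters are unchanged.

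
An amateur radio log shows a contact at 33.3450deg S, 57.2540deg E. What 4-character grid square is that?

LF86

Offset from 180°W / 90°S: lon 237.25°, lat 56.66°.
Field (20°×10°, letters A–R): lon ⌊237.25/20⌋ = 11 → L; lat ⌊56.66/10⌋ = 5 → F.
Square (2°×1°, digits 0–9): lon ⌊17.25/2⌋ = 8; lat ⌊6.66/1⌋ = 6.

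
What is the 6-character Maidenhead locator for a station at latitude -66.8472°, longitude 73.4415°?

Shift to the Maidenhead origin (180°W, 90°S): lon 253.4415, lat 23.1528.
Field: 253.4415/20 → 12 → M, 23.1528/10 → 2 → C; chars MC.
Square: 13.4415/2 → 6, 3.1528/1 → 3; chars 63.
Subsquare: 1.4415/0.0833333 → 17 → r, 0.1528/0.0416667 → 3 → d; chars rd.

MC63rd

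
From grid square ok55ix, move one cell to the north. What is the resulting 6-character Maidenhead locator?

OK56ia

Latitude subsquare x = 23; +1 → 24, wraps to 0 = a, carry into square.
Latitude square 5; +1 → 6.
The longitude characters are unchanged.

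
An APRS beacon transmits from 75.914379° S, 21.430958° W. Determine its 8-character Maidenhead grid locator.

HB94gc80

Add 180° to longitude and 90° to latitude: 158.56904, 14.08562.
Field: 158.56904/20 → 7 → H, 14.08562/10 → 1 → B; chars HB.
Square: 18.56904/2 → 9, 4.08562/1 → 4; chars 94.
Subsquare: 0.56904/0.0833333 → 6 → g, 0.08562/0.0416667 → 2 → c; chars gc.
Extended square: 0.06904/0.00833333 → 8, 0.00229/0.00416667 → 0; chars 80.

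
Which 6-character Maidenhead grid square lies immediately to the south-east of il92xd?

JL02ac

Longitude subsquare x = 23; +1 → 24, wraps to 0 = a, carry into square.
Longitude square 9; +1 → 10, wraps to 0, carry into field.
Longitude field I = 8; +1 → 9 = J.
Latitude subsquare d = 3; −1 → 2 = c.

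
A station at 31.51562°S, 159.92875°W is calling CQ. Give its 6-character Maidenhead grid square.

BF08al

Add 180° to longitude and 90° to latitude: 20.0712, 58.4844.
Field: 20.0712/20 → 1 → B, 58.4844/10 → 5 → F; chars BF.
Square: 0.0712/2 → 0, 8.4844/1 → 8; chars 08.
Subsquare: 0.0712/0.0833333 → 0 → a, 0.4844/0.0416667 → 11 → l; chars al.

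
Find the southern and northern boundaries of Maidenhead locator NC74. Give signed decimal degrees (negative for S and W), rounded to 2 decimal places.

-66.00, -65.00

Field N=13, C=2: +13·20° lon, +2·10° lat → SW at lon 80°, lat -70°.
Square 7, 4: +7·2° lon, +4·1° lat → SW at lon 94°, lat -66°.
Cell spans 2° lon × 1° lat.
south -66.00, north -65.00.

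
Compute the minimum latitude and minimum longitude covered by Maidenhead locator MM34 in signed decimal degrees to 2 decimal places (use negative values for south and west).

34.00, 66.00

Field M=12, M=12: +12·20° lon, +12·10° lat → SW at lon 60°, lat 30°.
Square 3, 4: +3·2° lon, +4·1° lat → SW at lon 66°, lat 34°.
latitude 34.00, longitude 66.00.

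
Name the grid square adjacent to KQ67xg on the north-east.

Longitude subsquare x = 23; +1 → 24, wraps to 0 = a, carry into square.
Longitude square 6; +1 → 7.
Latitude subsquare g = 6; +1 → 7 = h.

KQ77ah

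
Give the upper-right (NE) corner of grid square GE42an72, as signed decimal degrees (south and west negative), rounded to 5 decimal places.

Field G=6, E=4: +6·20° lon, +4·10° lat → SW at lon -60°, lat -50°.
Square 4, 2: +4·2° lon, +2·1° lat → SW at lon -52°, lat -48°.
Subsquare a=0, n=13: +0·0.0833333° lon, +13·0.0416667° lat → SW at lon -52°, lat -47.4583°.
Extended square 7, 2: +7·0.00833333° lon, +2·0.00416667° lat → SW at lon -51.9417°, lat -47.45°.
Cell spans 0.00833333° lon × 0.00416667° lat. NE corner is SW corner plus one full cell.
latitude -47.44583, longitude -51.93333.

-47.44583, -51.93333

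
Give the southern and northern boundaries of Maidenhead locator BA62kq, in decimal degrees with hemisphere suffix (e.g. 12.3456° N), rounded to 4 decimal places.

Field B=1, A=0: +1·20° lon, +0·10° lat → SW at lon -160°, lat -90°.
Square 6, 2: +6·2° lon, +2·1° lat → SW at lon -148°, lat -88°.
Subsquare k=10, q=16: +10·0.0833333° lon, +16·0.0416667° lat → SW at lon -147.167°, lat -87.3333°.
Cell spans 0.0833333° lon × 0.0416667° lat.
south 87.3333° S, north 87.2917° S.

87.3333° S, 87.2917° S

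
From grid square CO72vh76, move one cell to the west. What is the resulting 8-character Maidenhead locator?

Longitude extended square 7; −1 → 6.
The latitude characters are unchanged.

CO72vh66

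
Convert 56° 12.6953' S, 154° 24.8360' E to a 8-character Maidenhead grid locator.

Offset from 180°W / 90°S: lon 334.41393°, lat 33.78841°.
Field (20°×10°, letters A–R): 334.41393/20 → 16 → Q, 33.78841/10 → 3 → D; chars QD.
Square (2°×1°, digits 0–9): 14.41393/2 → 7, 3.78841/1 → 3; chars 73.
Subsquare (5′×2.5′, letters a–x): 0.41393/0.0833333 → 4 → e, 0.78841/0.0416667 → 18 → s; chars es.
Extended square (30″×15″, digits 0–9): 0.08060/0.00833333 → 9, 0.03841/0.00416667 → 9; chars 99.

QD73es99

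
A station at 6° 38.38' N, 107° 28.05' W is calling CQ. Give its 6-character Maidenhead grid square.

Shift to the Maidenhead origin (180°W, 90°S): lon 72.5325, lat 96.6397.
Field (20°×10°, letters A–R): lon ⌊72.5325/20⌋ = 3 → D; lat ⌊96.6397/10⌋ = 9 → J.
Square (2°×1°, digits 0–9): lon ⌊12.5325/2⌋ = 6; lat ⌊6.6397/1⌋ = 6.
Subsquare (5′×2.5′, letters a–x): lon ⌊0.5325/0.0833333⌋ = 6 → g; lat ⌊0.6397/0.0416667⌋ = 15 → p.

DJ66gp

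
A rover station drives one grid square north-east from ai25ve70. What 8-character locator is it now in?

Longitude extended square 7; +1 → 8.
Latitude extended square 0; +1 → 1.

AI25ve81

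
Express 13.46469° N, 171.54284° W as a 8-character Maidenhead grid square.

Shift to the Maidenhead origin (180°W, 90°S): lon 8.45716, lat 103.46469.
Field: 8.45716/20 → 0 → A, 103.46469/10 → 10 → K; chars AK.
Square: 8.45716/2 → 4, 3.46469/1 → 3; chars 43.
Subsquare: 0.45716/0.0833333 → 5 → f, 0.46469/0.0416667 → 11 → l; chars fl.
Extended square: 0.04049/0.00833333 → 4, 0.00636/0.00416667 → 1; chars 41.

AK43fl41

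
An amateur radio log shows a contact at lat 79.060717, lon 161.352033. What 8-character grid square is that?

RQ09qb24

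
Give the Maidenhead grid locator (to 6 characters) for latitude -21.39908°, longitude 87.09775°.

NG38no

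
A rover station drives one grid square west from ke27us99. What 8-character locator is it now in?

KE27us89

Longitude extended square 9; −1 → 8.
The latitude characters are unchanged.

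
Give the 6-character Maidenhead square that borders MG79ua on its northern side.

MG79ub

Latitude subsquare a = 0; +1 → 1 = b.
The longitude characters are unchanged.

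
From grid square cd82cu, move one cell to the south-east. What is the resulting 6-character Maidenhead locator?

CD82dt

Longitude subsquare c = 2; +1 → 3 = d.
Latitude subsquare u = 20; −1 → 19 = t.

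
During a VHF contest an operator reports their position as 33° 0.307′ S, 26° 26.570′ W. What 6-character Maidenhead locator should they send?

HF66sx

Add 180° to longitude and 90° to latitude: 153.5572, 56.9949.
Field (20°×10°, letters A–R): 153.5572/20 → 7 → H, 56.9949/10 → 5 → F; chars HF.
Square (2°×1°, digits 0–9): 13.5572/2 → 6, 6.9949/1 → 6; chars 66.
Subsquare (5′×2.5′, letters a–x): 1.5572/0.0833333 → 18 → s, 0.9949/0.0416667 → 23 → x; chars sx.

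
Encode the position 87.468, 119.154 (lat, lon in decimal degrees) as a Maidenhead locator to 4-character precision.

OR97

Shift to the Maidenhead origin (180°W, 90°S): lon 299.15, lat 177.47.
Field: 299.15/20 → 14 → O, 177.47/10 → 17 → R; chars OR.
Square: 19.15/2 → 9, 7.47/1 → 7; chars 97.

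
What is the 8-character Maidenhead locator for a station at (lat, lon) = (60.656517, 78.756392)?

MP90jp07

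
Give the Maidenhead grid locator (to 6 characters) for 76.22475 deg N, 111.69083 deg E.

Shift to the Maidenhead origin (180°W, 90°S): lon 291.6908, lat 166.2248.
Field (20°×10°, letters A–R): lon ⌊291.6908/20⌋ = 14 → O; lat ⌊166.2248/10⌋ = 16 → Q.
Square (2°×1°, digits 0–9): lon ⌊11.6908/2⌋ = 5; lat ⌊6.2248/1⌋ = 6.
Subsquare (5′×2.5′, letters a–x): lon ⌊1.6908/0.0833333⌋ = 20 → u; lat ⌊0.2248/0.0416667⌋ = 5 → f.

OQ56uf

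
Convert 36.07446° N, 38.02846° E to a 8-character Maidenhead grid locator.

Offset from 180°W / 90°S: lon 218.02846°, lat 126.07446°.
Field (20°×10°, letters A–R): lon ⌊218.02846/20⌋ = 10 → K; lat ⌊126.07446/10⌋ = 12 → M.
Square (2°×1°, digits 0–9): lon ⌊18.02846/2⌋ = 9; lat ⌊6.07446/1⌋ = 6.
Subsquare (5′×2.5′, letters a–x): lon ⌊0.02846/0.0833333⌋ = 0 → a; lat ⌊0.07446/0.0416667⌋ = 1 → b.
Extended square (30″×15″, digits 0–9): lon ⌊0.02846/0.00833333⌋ = 3; lat ⌊0.03279/0.00416667⌋ = 7.

KM96ab37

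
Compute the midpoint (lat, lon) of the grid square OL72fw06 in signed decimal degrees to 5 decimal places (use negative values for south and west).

22.94375, 114.42083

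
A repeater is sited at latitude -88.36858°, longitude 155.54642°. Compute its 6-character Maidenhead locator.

QA71sp

Add 180° to longitude and 90° to latitude: 335.5464, 1.6314.
Field: 335.5464/20 → 16 → Q, 1.6314/10 → 0 → A; chars QA.
Square: 15.5464/2 → 7, 1.6314/1 → 1; chars 71.
Subsquare: 1.5464/0.0833333 → 18 → s, 0.6314/0.0416667 → 15 → p; chars sp.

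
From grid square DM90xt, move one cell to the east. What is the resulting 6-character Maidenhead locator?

EM00at

Longitude subsquare x = 23; +1 → 24, wraps to 0 = a, carry into square.
Longitude square 9; +1 → 10, wraps to 0, carry into field.
Longitude field D = 3; +1 → 4 = E.
The latitude characters are unchanged.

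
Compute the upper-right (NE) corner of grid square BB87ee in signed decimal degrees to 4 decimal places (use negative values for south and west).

-72.7917, -143.5833

Field B=1, B=1: +1·20° lon, +1·10° lat → SW at lon -160°, lat -80°.
Square 8, 7: +8·2° lon, +7·1° lat → SW at lon -144°, lat -73°.
Subsquare e=4, e=4: +4·0.0833333° lon, +4·0.0416667° lat → SW at lon -143.667°, lat -72.8333°.
Cell spans 0.0833333° lon × 0.0416667° lat. NE corner is SW corner plus one full cell.
latitude -72.7917, longitude -143.5833.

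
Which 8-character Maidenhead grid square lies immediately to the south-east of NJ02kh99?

NJ02lh08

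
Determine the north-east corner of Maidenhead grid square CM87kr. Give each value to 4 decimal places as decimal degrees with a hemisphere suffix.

37.7500° N, 123.0833° W

Field C=2, M=12: +2·20° lon, +12·10° lat → SW at lon -140°, lat 30°.
Square 8, 7: +8·2° lon, +7·1° lat → SW at lon -124°, lat 37°.
Subsquare k=10, r=17: +10·0.0833333° lon, +17·0.0416667° lat → SW at lon -123.167°, lat 37.7083°.
Cell spans 0.0833333° lon × 0.0416667° lat. NE corner is SW corner plus one full cell.
latitude 37.7500° N, longitude 123.0833° W.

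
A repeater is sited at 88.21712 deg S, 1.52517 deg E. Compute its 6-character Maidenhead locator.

JA01ss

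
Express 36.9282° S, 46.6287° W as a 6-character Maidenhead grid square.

Shift to the Maidenhead origin (180°W, 90°S): lon 133.3713, lat 53.0718.
Field: 133.3713/20 → 6 → G, 53.0718/10 → 5 → F; chars GF.
Square: 13.3713/2 → 6, 3.0718/1 → 3; chars 63.
Subsquare: 1.3713/0.0833333 → 16 → q, 0.0718/0.0416667 → 1 → b; chars qb.

GF63qb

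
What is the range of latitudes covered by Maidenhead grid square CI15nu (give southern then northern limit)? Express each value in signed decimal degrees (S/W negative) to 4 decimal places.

Field C=2, I=8: +2·20° lon, +8·10° lat → SW at lon -140°, lat -10°.
Square 1, 5: +1·2° lon, +5·1° lat → SW at lon -138°, lat -5°.
Subsquare n=13, u=20: +13·0.0833333° lon, +20·0.0416667° lat → SW at lon -136.917°, lat -4.16667°.
Cell spans 0.0833333° lon × 0.0416667° lat.
south -4.1667, north -4.1250.

-4.1667, -4.1250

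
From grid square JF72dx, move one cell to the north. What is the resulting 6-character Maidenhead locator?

JF73da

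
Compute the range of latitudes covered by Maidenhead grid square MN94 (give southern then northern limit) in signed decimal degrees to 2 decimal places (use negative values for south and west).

Field M=12, N=13: +12·20° lon, +13·10° lat → SW at lon 60°, lat 40°.
Square 9, 4: +9·2° lon, +4·1° lat → SW at lon 78°, lat 44°.
Cell spans 2° lon × 1° lat.
south 44.00, north 45.00.

44.00, 45.00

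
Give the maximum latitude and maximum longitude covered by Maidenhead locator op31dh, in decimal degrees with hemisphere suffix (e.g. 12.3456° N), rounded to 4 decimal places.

61.3333° N, 106.3333° E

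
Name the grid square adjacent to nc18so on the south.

NC18sn

Latitude subsquare o = 14; −1 → 13 = n.
The longitude characters are unchanged.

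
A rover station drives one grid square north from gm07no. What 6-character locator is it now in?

GM07np

Latitude subsquare o = 14; +1 → 15 = p.
The longitude characters are unchanged.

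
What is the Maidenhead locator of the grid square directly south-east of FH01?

FH10

Longitude square 0; +1 → 1.
Latitude square 1; −1 → 0.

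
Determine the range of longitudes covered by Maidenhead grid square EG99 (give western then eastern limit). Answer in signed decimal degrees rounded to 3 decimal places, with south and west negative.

-82.000, -80.000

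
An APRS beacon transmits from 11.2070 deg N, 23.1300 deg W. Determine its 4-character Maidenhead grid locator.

HK81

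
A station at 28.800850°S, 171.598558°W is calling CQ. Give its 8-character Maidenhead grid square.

AG41ee87

Offset from 180°W / 90°S: lon 8.40144°, lat 61.19915°.
Field: 8.40144/20 → 0 → A, 61.19915/10 → 6 → G; chars AG.
Square: 8.40144/2 → 4, 1.19915/1 → 1; chars 41.
Subsquare: 0.40144/0.0833333 → 4 → e, 0.19915/0.0416667 → 4 → e; chars ee.
Extended square: 0.06811/0.00833333 → 8, 0.03248/0.00416667 → 7; chars 87.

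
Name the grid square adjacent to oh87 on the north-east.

Longitude square 8; +1 → 9.
Latitude square 7; +1 → 8.

OH98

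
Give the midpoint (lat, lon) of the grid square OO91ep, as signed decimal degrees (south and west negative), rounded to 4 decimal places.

Field O=14, O=14: +14·20° lon, +14·10° lat → SW at lon 100°, lat 50°.
Square 9, 1: +9·2° lon, +1·1° lat → SW at lon 118°, lat 51°.
Subsquare e=4, p=15: +4·0.0833333° lon, +15·0.0416667° lat → SW at lon 118.333°, lat 51.625°.
Cell spans 0.0833333° lon × 0.0416667° lat. Centre is SW corner plus half of each.
latitude 51.6458, longitude 118.3750.

51.6458, 118.3750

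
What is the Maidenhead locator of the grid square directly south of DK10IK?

Latitude subsquare k = 10; −1 → 9 = j.
The longitude characters are unchanged.

DK10ij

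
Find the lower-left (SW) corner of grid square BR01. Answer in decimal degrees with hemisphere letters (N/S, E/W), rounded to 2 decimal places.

Field B=1, R=17: +1·20° lon, +17·10° lat → SW at lon -160°, lat 80°.
Square 0, 1: +0·2° lon, +1·1° lat → SW at lon -160°, lat 81°.
latitude 81.00° N, longitude 160.00° W.

81.00° N, 160.00° W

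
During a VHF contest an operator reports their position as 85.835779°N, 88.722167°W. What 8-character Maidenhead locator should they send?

ER55pu30

Offset from 180°W / 90°S: lon 91.27783°, lat 175.83578°.
Field: 91.27783/20 → 4 → E, 175.83578/10 → 17 → R; chars ER.
Square: 11.27783/2 → 5, 5.83578/1 → 5; chars 55.
Subsquare: 1.27783/0.0833333 → 15 → p, 0.83578/0.0416667 → 20 → u; chars pu.
Extended square: 0.02783/0.00833333 → 3, 0.00245/0.00416667 → 0; chars 30.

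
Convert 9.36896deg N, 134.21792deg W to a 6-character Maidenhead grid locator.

CJ29vi

Offset from 180°W / 90°S: lon 45.7821°, lat 99.3690°.
Field: lon ⌊45.7821/20⌋ = 2 → C; lat ⌊99.3690/10⌋ = 9 → J.
Square: lon ⌊5.7821/2⌋ = 2; lat ⌊9.3690/1⌋ = 9.
Subsquare: lon ⌊1.7821/0.0833333⌋ = 21 → v; lat ⌊0.3690/0.0416667⌋ = 8 → i.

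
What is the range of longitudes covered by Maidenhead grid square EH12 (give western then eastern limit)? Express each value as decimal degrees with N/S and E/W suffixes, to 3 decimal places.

98.000° W, 96.000° W

Field E=4, H=7: +4·20° lon, +7·10° lat → SW at lon -100°, lat -20°.
Square 1, 2: +1·2° lon, +2·1° lat → SW at lon -98°, lat -18°.
Cell spans 2° lon × 1° lat.
west 98.000° W, east 96.000° W.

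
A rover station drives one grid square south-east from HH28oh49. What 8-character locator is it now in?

HH28oh58

Longitude extended square 4; +1 → 5.
Latitude extended square 9; −1 → 8.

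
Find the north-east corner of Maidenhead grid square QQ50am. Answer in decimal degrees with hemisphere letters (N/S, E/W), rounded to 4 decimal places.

70.5417° N, 150.0833° E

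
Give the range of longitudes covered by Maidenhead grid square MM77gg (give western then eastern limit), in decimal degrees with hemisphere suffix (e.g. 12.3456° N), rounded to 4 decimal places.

74.5000° E, 74.5833° E

Field M=12, M=12: +12·20° lon, +12·10° lat → SW at lon 60°, lat 30°.
Square 7, 7: +7·2° lon, +7·1° lat → SW at lon 74°, lat 37°.
Subsquare g=6, g=6: +6·0.0833333° lon, +6·0.0416667° lat → SW at lon 74.5°, lat 37.25°.
Cell spans 0.0833333° lon × 0.0416667° lat.
west 74.5000° E, east 74.5833° E.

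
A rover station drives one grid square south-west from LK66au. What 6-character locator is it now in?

LK56xt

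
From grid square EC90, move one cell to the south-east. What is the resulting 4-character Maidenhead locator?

FB09

Longitude square 9; +1 → 10, wraps to 0, carry into field.
Longitude field E = 4; +1 → 5 = F.
Latitude square 0; −1 → -1, wraps to 9, carry into field.
Latitude field C = 2; −1 → 1 = B.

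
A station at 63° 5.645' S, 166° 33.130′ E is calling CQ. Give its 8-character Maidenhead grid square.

RC36gv67

Shift to the Maidenhead origin (180°W, 90°S): lon 346.55217, lat 26.90592.
Field (20°×10°, letters A–R): lon ⌊346.55217/20⌋ = 17 → R; lat ⌊26.90592/10⌋ = 2 → C.
Square (2°×1°, digits 0–9): lon ⌊6.55217/2⌋ = 3; lat ⌊6.90592/1⌋ = 6.
Subsquare (5′×2.5′, letters a–x): lon ⌊0.55217/0.0833333⌋ = 6 → g; lat ⌊0.90592/0.0416667⌋ = 21 → v.
Extended square (30″×15″, digits 0–9): lon ⌊0.05217/0.00833333⌋ = 6; lat ⌊0.03092/0.00416667⌋ = 7.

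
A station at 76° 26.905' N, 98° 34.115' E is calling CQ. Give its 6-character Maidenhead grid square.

NQ96gk

Add 180° to longitude and 90° to latitude: 278.5686, 166.4484.
Field: lon ⌊278.5686/20⌋ = 13 → N; lat ⌊166.4484/10⌋ = 16 → Q.
Square: lon ⌊18.5686/2⌋ = 9; lat ⌊6.4484/1⌋ = 6.
Subsquare: lon ⌊0.5686/0.0833333⌋ = 6 → g; lat ⌊0.4484/0.0416667⌋ = 10 → k.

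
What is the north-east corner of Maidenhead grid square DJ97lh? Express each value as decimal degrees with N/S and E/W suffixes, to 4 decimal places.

Field D=3, J=9: +3·20° lon, +9·10° lat → SW at lon -120°, lat 0°.
Square 9, 7: +9·2° lon, +7·1° lat → SW at lon -102°, lat 7°.
Subsquare l=11, h=7: +11·0.0833333° lon, +7·0.0416667° lat → SW at lon -101.083°, lat 7.29167°.
Cell spans 0.0833333° lon × 0.0416667° lat. NE corner is SW corner plus one full cell.
latitude 7.3333° N, longitude 101.0000° W.

7.3333° N, 101.0000° W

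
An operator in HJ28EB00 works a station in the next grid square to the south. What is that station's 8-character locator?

Latitude extended square 0; −1 → -1, wraps to 9, carry into subsquare.
Latitude subsquare b = 1; −1 → 0 = a.
The longitude characters are unchanged.

HJ28ea09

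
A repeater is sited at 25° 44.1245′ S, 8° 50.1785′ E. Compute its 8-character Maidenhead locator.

JG44kg03

Add 180° to longitude and 90° to latitude: 188.83631, 64.26459.
Field: 188.83631/20 → 9 → J, 64.26459/10 → 6 → G; chars JG.
Square: 8.83631/2 → 4, 4.26459/1 → 4; chars 44.
Subsquare: 0.83631/0.0833333 → 10 → k, 0.26459/0.0416667 → 6 → g; chars kg.
Extended square: 0.00298/0.00833333 → 0, 0.01459/0.00416667 → 3; chars 03.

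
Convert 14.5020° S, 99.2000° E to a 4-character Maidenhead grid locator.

Shift to the Maidenhead origin (180°W, 90°S): lon 279.20, lat 75.50.
Field: lon ⌊279.20/20⌋ = 13 → N; lat ⌊75.50/10⌋ = 7 → H.
Square: lon ⌊19.20/2⌋ = 9; lat ⌊5.50/1⌋ = 5.

NH95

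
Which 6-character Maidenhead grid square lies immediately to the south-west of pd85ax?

PD75xw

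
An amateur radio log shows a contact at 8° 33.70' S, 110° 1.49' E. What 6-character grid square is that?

OI51ak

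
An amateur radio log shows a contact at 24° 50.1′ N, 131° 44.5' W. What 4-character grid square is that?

Add 180° to longitude and 90° to latitude: 48.26, 114.84.
Field: 48.26/20 → 2 → C, 114.84/10 → 11 → L; chars CL.
Square: 8.26/2 → 4, 4.84/1 → 4; chars 44.

CL44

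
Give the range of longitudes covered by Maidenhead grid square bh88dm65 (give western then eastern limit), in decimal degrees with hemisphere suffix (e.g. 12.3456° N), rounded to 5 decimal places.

143.70000° W, 143.69167° W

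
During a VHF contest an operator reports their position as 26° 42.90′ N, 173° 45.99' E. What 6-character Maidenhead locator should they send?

RL66vr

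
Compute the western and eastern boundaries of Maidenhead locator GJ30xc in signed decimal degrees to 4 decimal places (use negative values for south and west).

Field G=6, J=9: +6·20° lon, +9·10° lat → SW at lon -60°, lat 0°.
Square 3, 0: +3·2° lon, +0·1° lat → SW at lon -54°, lat 0°.
Subsquare x=23, c=2: +23·0.0833333° lon, +2·0.0416667° lat → SW at lon -52.0833°, lat 0.0833333°.
Cell spans 0.0833333° lon × 0.0416667° lat.
west -52.0833, east -52.0000.

-52.0833, -52.0000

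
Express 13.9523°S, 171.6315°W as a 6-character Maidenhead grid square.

AH46eb

Offset from 180°W / 90°S: lon 8.3685°, lat 76.0477°.
Field: 8.3685/20 → 0 → A, 76.0477/10 → 7 → H; chars AH.
Square: 8.3685/2 → 4, 6.0477/1 → 6; chars 46.
Subsquare: 0.3685/0.0833333 → 4 → e, 0.0477/0.0416667 → 1 → b; chars eb.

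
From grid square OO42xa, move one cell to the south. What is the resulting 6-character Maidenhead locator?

OO41xx

Latitude subsquare a = 0; −1 → -1, wraps to 23 = x, carry into square.
Latitude square 2; −1 → 1.
The longitude characters are unchanged.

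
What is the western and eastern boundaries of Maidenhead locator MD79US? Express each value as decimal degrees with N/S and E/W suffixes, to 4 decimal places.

75.6667° E, 75.7500° E

Field M=12, D=3: +12·20° lon, +3·10° lat → SW at lon 60°, lat -60°.
Square 7, 9: +7·2° lon, +9·1° lat → SW at lon 74°, lat -51°.
Subsquare u=20, s=18: +20·0.0833333° lon, +18·0.0416667° lat → SW at lon 75.6667°, lat -50.25°.
Cell spans 0.0833333° lon × 0.0416667° lat.
west 75.6667° E, east 75.7500° E.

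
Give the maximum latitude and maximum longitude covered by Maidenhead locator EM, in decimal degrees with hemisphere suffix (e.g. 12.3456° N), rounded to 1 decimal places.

40.0° N, 80.0° W

Field E=4, M=12: +4·20° lon, +12·10° lat → SW at lon -100°, lat 30°.
Cell spans 20° lon × 10° lat. NE corner is SW corner plus one full cell.
latitude 40.0° N, longitude 80.0° W.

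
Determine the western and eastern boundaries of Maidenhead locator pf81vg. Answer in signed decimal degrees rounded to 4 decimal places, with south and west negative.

Field P=15, F=5: +15·20° lon, +5·10° lat → SW at lon 120°, lat -40°.
Square 8, 1: +8·2° lon, +1·1° lat → SW at lon 136°, lat -39°.
Subsquare v=21, g=6: +21·0.0833333° lon, +6·0.0416667° lat → SW at lon 137.75°, lat -38.75°.
Cell spans 0.0833333° lon × 0.0416667° lat.
west 137.7500, east 137.8333.

137.7500, 137.8333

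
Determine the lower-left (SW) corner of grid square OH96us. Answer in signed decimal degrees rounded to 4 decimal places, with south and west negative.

-13.2500, 119.6667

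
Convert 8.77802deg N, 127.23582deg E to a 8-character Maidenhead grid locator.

Shift to the Maidenhead origin (180°W, 90°S): lon 307.23582, lat 98.77802.
Field: lon ⌊307.23582/20⌋ = 15 → P; lat ⌊98.77802/10⌋ = 9 → J.
Square: lon ⌊7.23582/2⌋ = 3; lat ⌊8.77802/1⌋ = 8.
Subsquare: lon ⌊1.23582/0.0833333⌋ = 14 → o; lat ⌊0.77802/0.0416667⌋ = 18 → s.
Extended square: lon ⌊0.06915/0.00833333⌋ = 8; lat ⌊0.02802/0.00416667⌋ = 6.

PJ38os86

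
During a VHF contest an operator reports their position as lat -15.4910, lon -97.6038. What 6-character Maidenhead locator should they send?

EH14em

Add 180° to longitude and 90° to latitude: 82.3962, 74.5090.
Field (20°×10°, letters A–R): lon ⌊82.3962/20⌋ = 4 → E; lat ⌊74.5090/10⌋ = 7 → H.
Square (2°×1°, digits 0–9): lon ⌊2.3962/2⌋ = 1; lat ⌊4.5090/1⌋ = 4.
Subsquare (5′×2.5′, letters a–x): lon ⌊0.3962/0.0833333⌋ = 4 → e; lat ⌊0.5090/0.0416667⌋ = 12 → m.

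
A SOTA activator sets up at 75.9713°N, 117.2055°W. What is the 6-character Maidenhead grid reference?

DQ15jx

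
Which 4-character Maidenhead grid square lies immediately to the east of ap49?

AP59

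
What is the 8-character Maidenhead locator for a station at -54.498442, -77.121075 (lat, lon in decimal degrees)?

Offset from 180°W / 90°S: lon 102.87892°, lat 35.50156°.
Field: 102.87892/20 → 5 → F, 35.50156/10 → 3 → D; chars FD.
Square: 2.87892/2 → 1, 5.50156/1 → 5; chars 15.
Subsquare: 0.87892/0.0833333 → 10 → k, 0.50156/0.0416667 → 12 → m; chars km.
Extended square: 0.04559/0.00833333 → 5, 0.00156/0.00416667 → 0; chars 50.

FD15km50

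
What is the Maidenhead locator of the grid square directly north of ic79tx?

Latitude subsquare x = 23; +1 → 24, wraps to 0 = a, carry into square.
Latitude square 9; +1 → 10, wraps to 0, carry into field.
Latitude field C = 2; +1 → 3 = D.
The longitude characters are unchanged.

ID70ta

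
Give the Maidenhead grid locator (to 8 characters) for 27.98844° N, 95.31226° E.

Shift to the Maidenhead origin (180°W, 90°S): lon 275.31226, lat 117.98844.
Field: lon ⌊275.31226/20⌋ = 13 → N; lat ⌊117.98844/10⌋ = 11 → L.
Square: lon ⌊15.31226/2⌋ = 7; lat ⌊7.98844/1⌋ = 7.
Subsquare: lon ⌊1.31226/0.0833333⌋ = 15 → p; lat ⌊0.98844/0.0416667⌋ = 23 → x.
Extended square: lon ⌊0.06226/0.00833333⌋ = 7; lat ⌊0.03011/0.00416667⌋ = 7.

NL77px77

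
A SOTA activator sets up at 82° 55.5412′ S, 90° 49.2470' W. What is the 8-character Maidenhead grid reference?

EA47ob17

Shift to the Maidenhead origin (180°W, 90°S): lon 89.17922, lat 7.07431.
Field: lon ⌊89.17922/20⌋ = 4 → E; lat ⌊7.07431/10⌋ = 0 → A.
Square: lon ⌊9.17922/2⌋ = 4; lat ⌊7.07431/1⌋ = 7.
Subsquare: lon ⌊1.17922/0.0833333⌋ = 14 → o; lat ⌊0.07431/0.0416667⌋ = 1 → b.
Extended square: lon ⌊0.01255/0.00833333⌋ = 1; lat ⌊0.03265/0.00416667⌋ = 7.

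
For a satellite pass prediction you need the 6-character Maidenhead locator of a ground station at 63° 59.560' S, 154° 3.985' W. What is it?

BC26xa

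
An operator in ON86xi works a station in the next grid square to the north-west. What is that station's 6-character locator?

Longitude subsquare x = 23; −1 → 22 = w.
Latitude subsquare i = 8; +1 → 9 = j.

ON86wj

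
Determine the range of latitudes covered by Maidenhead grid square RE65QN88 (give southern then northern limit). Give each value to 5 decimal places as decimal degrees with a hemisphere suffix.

44.42500° S, 44.42083° S

Field R=17, E=4: +17·20° lon, +4·10° lat → SW at lon 160°, lat -50°.
Square 6, 5: +6·2° lon, +5·1° lat → SW at lon 172°, lat -45°.
Subsquare q=16, n=13: +16·0.0833333° lon, +13·0.0416667° lat → SW at lon 173.333°, lat -44.4583°.
Extended square 8, 8: +8·0.00833333° lon, +8·0.00416667° lat → SW at lon 173.4°, lat -44.425°.
Cell spans 0.00833333° lon × 0.00416667° lat.
south 44.42500° S, north 44.42083° S.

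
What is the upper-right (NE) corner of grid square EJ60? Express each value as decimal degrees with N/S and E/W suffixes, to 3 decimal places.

1.000° N, 86.000° W

Field E=4, J=9: +4·20° lon, +9·10° lat → SW at lon -100°, lat 0°.
Square 6, 0: +6·2° lon, +0·1° lat → SW at lon -88°, lat 0°.
Cell spans 2° lon × 1° lat. NE corner is SW corner plus one full cell.
latitude 1.000° N, longitude 86.000° W.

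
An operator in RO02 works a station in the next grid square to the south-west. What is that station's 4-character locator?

QO91

Longitude square 0; −1 → -1, wraps to 9, carry into field.
Longitude field R = 17; −1 → 16 = Q.
Latitude square 2; −1 → 1.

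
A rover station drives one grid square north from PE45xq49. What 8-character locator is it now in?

PE45xr40

Latitude extended square 9; +1 → 10, wraps to 0, carry into subsquare.
Latitude subsquare q = 16; +1 → 17 = r.
The longitude characters are unchanged.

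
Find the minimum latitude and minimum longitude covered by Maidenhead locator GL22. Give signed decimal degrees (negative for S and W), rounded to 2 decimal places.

Field G=6, L=11: +6·20° lon, +11·10° lat → SW at lon -60°, lat 20°.
Square 2, 2: +2·2° lon, +2·1° lat → SW at lon -56°, lat 22°.
latitude 22.00, longitude -56.00.

22.00, -56.00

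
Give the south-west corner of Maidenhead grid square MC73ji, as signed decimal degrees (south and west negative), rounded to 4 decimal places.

Field M=12, C=2: +12·20° lon, +2·10° lat → SW at lon 60°, lat -70°.
Square 7, 3: +7·2° lon, +3·1° lat → SW at lon 74°, lat -67°.
Subsquare j=9, i=8: +9·0.0833333° lon, +8·0.0416667° lat → SW at lon 74.75°, lat -66.6667°.
latitude -66.6667, longitude 74.7500.

-66.6667, 74.7500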